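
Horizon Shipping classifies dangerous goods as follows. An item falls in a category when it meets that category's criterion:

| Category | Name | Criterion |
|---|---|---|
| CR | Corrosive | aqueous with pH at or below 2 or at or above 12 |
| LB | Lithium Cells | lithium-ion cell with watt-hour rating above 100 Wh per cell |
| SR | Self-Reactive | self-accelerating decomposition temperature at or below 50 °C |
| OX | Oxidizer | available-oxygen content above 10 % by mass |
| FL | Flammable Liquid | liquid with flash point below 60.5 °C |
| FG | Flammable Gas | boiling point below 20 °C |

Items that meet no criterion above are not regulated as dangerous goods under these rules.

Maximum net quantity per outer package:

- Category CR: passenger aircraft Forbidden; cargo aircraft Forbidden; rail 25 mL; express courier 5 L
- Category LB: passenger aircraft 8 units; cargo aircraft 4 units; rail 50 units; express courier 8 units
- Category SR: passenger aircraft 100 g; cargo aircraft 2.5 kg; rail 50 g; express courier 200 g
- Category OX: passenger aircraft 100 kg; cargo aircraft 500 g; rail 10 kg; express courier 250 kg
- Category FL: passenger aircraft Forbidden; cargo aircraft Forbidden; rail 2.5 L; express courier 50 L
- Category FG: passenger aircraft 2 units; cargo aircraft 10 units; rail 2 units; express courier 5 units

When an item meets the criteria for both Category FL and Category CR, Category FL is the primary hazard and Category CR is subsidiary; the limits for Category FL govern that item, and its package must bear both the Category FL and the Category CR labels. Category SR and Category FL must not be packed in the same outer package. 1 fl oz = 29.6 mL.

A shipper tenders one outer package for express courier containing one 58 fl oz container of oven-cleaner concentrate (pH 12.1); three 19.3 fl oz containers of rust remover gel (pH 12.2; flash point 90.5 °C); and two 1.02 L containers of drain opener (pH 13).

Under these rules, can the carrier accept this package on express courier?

With pH 12.1 (≥ 12), the oven-cleaner concentrate falls in Category CR.
pH 12.2 meets the Category CR criterion (Corrosive), so the rust remover gel is Category CR.
Drain opener: pH 13 ≥ 12 → Category CR (Corrosive).
Category CR net quantity: (one 58 fl oz container = 1716.8 mL) + (three 19.3 fl oz containers = 1713.84 mL) + (two 1.02 L containers = 2.04 L) = 5470.64 mL.
5470.64 mL exceeds the express courier limit of 5 L for Category CR.

No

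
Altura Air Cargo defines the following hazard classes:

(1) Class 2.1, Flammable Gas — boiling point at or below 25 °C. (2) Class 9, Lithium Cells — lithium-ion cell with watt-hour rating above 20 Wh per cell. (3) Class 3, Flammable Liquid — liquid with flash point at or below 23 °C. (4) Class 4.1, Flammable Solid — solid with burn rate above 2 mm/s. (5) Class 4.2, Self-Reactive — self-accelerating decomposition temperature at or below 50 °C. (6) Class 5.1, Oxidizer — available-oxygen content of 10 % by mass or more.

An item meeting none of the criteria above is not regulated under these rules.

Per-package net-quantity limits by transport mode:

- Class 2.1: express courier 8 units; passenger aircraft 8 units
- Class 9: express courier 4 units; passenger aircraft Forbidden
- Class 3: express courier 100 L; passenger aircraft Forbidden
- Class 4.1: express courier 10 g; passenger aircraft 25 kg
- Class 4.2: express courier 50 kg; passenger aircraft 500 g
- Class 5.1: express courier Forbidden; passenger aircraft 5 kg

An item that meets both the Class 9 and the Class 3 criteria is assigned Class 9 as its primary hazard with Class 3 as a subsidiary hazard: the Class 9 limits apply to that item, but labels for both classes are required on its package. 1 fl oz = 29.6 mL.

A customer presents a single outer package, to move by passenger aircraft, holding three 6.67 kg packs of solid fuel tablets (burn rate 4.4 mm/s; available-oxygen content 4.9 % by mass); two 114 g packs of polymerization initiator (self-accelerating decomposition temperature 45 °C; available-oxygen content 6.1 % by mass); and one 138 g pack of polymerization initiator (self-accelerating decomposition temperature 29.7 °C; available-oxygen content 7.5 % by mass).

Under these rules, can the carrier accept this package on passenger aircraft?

Solid fuel tablets: burn rate 4.4 mm/s > 2 mm/s → Class 4.1 (Flammable Solid).
The polymerization initiator has self-accelerating decomposition temperature 45 °C, which is ≤ 50 °C, so it is Class 4.2 (Self-Reactive).
Self-accelerating decomposition temperature 29.7 °C meets the Class 4.2 criterion (Self-Reactive), so the polymerization initiator is Class 4.2.
Total Class 4.2: (two 114 g packs = 228 g) + 138 g = 366 g.
That is within the Class 4.2 passenger aircraft limit of 500 g.
Class 4.1 quantity: three 6.67 kg packs = 20.01 kg.
20.01 kg ≤ 25 kg (passenger aircraft limit, Class 4.1) — within limit.
Every hazard class is within its passenger aircraft limit and no segregation rule is violated.

Yes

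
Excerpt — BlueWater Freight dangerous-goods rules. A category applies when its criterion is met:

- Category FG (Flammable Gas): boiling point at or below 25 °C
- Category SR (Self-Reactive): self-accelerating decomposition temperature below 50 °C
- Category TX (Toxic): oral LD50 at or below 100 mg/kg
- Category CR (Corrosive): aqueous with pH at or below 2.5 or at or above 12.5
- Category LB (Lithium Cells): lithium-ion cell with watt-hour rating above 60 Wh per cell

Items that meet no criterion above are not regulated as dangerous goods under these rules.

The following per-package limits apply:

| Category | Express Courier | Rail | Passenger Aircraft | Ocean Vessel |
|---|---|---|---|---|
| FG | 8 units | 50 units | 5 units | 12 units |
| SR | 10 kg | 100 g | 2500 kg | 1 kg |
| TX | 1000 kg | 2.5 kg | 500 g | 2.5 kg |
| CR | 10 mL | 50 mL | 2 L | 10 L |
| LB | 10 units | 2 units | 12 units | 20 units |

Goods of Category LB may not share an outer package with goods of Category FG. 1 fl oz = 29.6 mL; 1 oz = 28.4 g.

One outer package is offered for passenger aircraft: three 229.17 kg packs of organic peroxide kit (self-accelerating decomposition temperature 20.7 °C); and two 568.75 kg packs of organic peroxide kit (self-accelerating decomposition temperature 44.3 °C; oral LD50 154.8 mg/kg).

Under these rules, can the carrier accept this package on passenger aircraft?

With self-accelerating decomposition temperature 20.7 °C (< 50 °C), the organic peroxide kit falls in Category SR.
Organic peroxide kit: self-accelerating decomposition temperature 44.3 °C < 50 °C → Category SR (Self-Reactive).
Total Category SR: (three 229.17 kg packs = 687.51 kg) + (two 568.75 kg packs = 1137.5 kg) = 1825.01 kg.
1825.01 kg ≤ 2500 kg (passenger aircraft limit, Category SR) — within limit.

Yes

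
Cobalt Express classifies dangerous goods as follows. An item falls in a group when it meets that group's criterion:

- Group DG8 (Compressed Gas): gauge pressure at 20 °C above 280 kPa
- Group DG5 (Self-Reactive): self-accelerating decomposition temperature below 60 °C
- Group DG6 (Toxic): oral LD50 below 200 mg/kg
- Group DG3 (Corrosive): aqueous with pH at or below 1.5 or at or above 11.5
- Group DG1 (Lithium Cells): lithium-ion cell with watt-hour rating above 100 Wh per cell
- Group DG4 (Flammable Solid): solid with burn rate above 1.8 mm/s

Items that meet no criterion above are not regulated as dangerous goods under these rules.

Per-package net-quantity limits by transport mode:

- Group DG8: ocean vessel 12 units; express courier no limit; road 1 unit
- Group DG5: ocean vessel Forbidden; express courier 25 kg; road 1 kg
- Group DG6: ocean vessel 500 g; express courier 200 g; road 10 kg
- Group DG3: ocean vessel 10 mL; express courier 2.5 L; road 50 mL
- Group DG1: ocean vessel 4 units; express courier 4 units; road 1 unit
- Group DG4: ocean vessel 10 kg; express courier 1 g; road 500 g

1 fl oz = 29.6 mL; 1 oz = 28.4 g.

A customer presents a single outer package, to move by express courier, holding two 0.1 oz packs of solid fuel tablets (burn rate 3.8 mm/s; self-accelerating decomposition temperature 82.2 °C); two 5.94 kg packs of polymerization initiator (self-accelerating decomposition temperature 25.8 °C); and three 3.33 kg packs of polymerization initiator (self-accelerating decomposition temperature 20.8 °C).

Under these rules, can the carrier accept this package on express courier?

Solid fuel tablets: burn rate 3.8 mm/s > 1.8 mm/s → Group DG4 (Flammable Solid).
The polymerization initiator has self-accelerating decomposition temperature 25.8 °C, which is < 60 °C, so it is Group DG5 (Self-Reactive).
The polymerization initiator has self-accelerating decomposition temperature 20.8 °C, which is < 60 °C, so it is Group DG5 (Self-Reactive).
Group DG5 net quantity: (two 5.94 kg packs = 11.88 kg) + (three 3.33 kg packs = 9.99 kg) = 21.87 kg.
21.87 kg ≤ 25 kg (express courier limit, Group DG5) — within limit.
Group DG4 quantity: two 0.1 oz packs = 5.68 g.
5.68 g exceeds the express courier limit of 1 g for Group DG4.

No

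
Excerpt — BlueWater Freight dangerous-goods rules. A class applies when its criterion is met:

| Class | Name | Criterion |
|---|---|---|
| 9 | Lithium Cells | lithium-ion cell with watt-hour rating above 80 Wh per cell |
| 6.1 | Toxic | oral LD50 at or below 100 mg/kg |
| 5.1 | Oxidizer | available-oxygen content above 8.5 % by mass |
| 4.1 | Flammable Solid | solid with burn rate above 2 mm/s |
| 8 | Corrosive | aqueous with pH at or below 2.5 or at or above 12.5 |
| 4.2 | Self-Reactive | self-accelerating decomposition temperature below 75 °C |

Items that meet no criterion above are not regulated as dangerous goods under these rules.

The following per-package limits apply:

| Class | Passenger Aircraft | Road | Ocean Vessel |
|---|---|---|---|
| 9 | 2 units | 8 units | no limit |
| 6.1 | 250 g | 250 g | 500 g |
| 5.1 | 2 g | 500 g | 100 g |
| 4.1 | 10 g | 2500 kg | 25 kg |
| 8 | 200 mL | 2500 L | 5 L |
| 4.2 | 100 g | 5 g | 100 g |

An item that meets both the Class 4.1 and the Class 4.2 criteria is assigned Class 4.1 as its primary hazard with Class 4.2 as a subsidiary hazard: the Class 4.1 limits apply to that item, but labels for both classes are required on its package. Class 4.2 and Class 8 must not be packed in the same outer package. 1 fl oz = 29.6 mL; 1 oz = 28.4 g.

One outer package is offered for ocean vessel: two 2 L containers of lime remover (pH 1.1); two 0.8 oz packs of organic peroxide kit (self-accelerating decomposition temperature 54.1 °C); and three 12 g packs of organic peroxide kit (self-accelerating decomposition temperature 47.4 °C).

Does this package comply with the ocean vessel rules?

No

pH 1.1 meets the Class 8 criterion (Corrosive), so the lime remover is Class 8.
Organic peroxide kit: self-accelerating decomposition temperature 54.1 °C < 75 °C → Class 4.2 (Self-Reactive).
The organic peroxide kit has self-accelerating decomposition temperature 47.4 °C, which is < 75 °C, so it is Class 4.2 (Self-Reactive).
Total Class 4.2: (two 0.8 oz packs = 45.44 g) + (three 12 g packs = 36 g) = 81.44 g.
That is within the Class 4.2 ocean vessel limit of 100 g.
Class 8 quantity: two 2 L containers = 4 L.
4 L is within the ocean vessel limit of 5 L for Class 8.
Class 4.2 and Class 8 may not share an outer package.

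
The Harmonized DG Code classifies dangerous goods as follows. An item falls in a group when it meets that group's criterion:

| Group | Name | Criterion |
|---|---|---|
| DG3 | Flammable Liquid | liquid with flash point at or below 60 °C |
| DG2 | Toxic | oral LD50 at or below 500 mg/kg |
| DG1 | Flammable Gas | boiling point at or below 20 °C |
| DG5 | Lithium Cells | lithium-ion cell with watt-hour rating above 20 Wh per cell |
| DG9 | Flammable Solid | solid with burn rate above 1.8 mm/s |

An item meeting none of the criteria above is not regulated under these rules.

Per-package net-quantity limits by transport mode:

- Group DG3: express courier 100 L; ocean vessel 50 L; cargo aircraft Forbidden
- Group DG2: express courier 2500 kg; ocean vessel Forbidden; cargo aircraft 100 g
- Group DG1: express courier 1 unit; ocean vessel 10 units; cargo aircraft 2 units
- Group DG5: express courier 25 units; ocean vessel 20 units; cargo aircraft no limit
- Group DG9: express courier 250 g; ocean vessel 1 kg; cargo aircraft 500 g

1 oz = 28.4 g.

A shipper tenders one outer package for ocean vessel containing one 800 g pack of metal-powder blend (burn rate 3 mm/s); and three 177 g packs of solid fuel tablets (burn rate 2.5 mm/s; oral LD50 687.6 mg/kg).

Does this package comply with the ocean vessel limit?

Metal-powder blend: burn rate 3 mm/s > 1.8 mm/s → Group DG9 (Flammable Solid).
Solid fuel tablets: burn rate 2.5 mm/s > 1.8 mm/s → Group DG9 (Flammable Solid).
Group DG9 net quantity: 800 g + (three 177 g packs = 531 g) = 1.331 kg.
That exceeds the Group DG9 ocean vessel limit of 1 kg.

No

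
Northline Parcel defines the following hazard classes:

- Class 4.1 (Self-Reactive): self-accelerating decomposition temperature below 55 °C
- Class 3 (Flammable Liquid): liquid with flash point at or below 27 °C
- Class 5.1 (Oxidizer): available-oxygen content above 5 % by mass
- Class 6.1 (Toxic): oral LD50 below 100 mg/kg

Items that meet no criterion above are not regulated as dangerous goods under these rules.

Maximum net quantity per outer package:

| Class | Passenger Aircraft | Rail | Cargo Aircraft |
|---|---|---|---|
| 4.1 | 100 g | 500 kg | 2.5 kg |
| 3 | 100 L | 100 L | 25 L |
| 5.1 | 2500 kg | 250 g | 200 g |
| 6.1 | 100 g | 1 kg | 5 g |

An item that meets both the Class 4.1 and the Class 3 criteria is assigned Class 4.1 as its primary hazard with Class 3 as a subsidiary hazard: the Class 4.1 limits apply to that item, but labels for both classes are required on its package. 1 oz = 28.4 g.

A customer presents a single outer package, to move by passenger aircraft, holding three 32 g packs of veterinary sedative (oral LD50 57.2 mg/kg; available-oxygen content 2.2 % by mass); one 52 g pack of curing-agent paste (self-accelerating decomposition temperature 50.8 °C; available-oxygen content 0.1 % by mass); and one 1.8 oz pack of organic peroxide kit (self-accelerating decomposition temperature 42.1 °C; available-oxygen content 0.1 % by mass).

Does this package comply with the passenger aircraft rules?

With oral LD50 57.2 mg/kg (< 100 mg/kg), the veterinary sedative falls in Class 6.1.
With self-accelerating decomposition temperature 50.8 °C (< 55 °C), the curing-agent paste falls in Class 4.1.
The organic peroxide kit has self-accelerating decomposition temperature 42.1 °C, which is < 55 °C, so it is Class 4.1 (Self-Reactive).
Class 4.1 net quantity: 52 g + (one 1.8 oz pack = 51.12 g) = 103.12 g.
103.12 g > 100 g (passenger aircraft limit, Class 4.1) — over the limit.
Class 6.1 quantity: three 32 g packs = 96 g.
That is within the Class 6.1 passenger aircraft limit of 100 g.

No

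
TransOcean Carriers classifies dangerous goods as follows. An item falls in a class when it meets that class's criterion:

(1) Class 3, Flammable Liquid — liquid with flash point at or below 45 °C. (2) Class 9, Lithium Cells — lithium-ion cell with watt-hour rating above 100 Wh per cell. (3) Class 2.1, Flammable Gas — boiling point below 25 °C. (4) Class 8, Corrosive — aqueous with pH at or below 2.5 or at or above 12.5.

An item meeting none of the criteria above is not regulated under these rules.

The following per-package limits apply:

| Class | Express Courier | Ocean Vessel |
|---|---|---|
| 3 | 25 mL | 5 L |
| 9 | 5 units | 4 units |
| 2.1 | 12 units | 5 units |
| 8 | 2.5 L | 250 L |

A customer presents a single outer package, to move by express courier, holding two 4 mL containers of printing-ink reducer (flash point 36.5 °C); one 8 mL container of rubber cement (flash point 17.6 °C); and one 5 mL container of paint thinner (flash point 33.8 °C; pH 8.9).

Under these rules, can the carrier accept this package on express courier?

The printing-ink reducer has flash point 36.5 °C, which is ≤ 45 °C, so it is Class 3 (Flammable Liquid).
With flash point 17.6 °C (≤ 45 °C), the rubber cement falls in Class 3.
Flash point 33.8 °C meets the Class 3 criterion (Flammable Liquid), so the paint thinner is Class 3.
Class 3 net quantity: (two 4 mL containers = 8 mL) + 8 mL + 5 mL = 21 mL.
21 mL ≤ 25 mL (express courier limit, Class 3) — within limit.

Yes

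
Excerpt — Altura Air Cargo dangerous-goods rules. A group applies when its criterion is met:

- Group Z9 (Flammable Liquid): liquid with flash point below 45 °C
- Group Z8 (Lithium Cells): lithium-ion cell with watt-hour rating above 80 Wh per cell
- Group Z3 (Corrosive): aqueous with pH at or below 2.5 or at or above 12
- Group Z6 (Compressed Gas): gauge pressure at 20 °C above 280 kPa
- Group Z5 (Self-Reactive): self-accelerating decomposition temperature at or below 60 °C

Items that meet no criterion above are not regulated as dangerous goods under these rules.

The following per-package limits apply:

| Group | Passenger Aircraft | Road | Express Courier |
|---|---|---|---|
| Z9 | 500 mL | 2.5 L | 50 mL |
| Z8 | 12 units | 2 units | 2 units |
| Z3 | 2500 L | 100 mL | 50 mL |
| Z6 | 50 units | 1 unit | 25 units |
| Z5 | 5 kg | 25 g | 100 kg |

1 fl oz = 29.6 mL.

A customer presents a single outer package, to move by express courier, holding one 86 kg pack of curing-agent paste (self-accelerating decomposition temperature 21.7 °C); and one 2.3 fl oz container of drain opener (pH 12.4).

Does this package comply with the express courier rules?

No

The curing-agent paste has self-accelerating decomposition temperature 21.7 °C, which is ≤ 60 °C, so it is Group Z5 (Self-Reactive).
pH 12.4 meets the Group Z3 criterion (Corrosive), so the drain opener is Group Z3.
Group Z3 quantity: one 2.3 fl oz container = 68.08 mL.
68.08 mL exceeds the express courier limit of 50 mL for Group Z3.
Group Z5 quantity: 86 kg.
86 kg ≤ 100 kg (express courier limit, Group Z5) — within limit.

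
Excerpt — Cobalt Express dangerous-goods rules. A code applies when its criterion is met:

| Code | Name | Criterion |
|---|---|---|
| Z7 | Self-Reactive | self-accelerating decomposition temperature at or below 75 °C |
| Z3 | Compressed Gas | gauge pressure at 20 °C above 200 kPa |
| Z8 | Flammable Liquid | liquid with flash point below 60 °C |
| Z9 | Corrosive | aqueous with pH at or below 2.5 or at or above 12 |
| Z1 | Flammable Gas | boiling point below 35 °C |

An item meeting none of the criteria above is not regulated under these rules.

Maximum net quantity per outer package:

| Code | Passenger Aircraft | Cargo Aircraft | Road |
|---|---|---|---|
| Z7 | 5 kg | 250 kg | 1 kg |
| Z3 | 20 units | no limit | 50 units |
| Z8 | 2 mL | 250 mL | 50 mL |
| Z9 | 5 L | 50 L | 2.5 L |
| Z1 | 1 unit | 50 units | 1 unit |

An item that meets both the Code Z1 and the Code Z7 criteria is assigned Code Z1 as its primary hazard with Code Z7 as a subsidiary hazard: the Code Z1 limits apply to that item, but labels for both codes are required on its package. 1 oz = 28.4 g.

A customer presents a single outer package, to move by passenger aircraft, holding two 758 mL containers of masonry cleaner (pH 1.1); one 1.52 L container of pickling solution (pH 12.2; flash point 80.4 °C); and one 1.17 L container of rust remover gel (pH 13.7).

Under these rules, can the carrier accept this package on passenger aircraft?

Masonry cleaner: pH 1.1 ≤ 2.5 → Code Z9 (Corrosive).
pH 12.2 meets the Code Z9 criterion (Corrosive), so the pickling solution is Code Z9.
With pH 13.7 (≥ 12), the rust remover gel falls in Code Z9.
Total Code Z9: (two 758 mL containers = 1.516 L) + 1.52 L + 1.17 L = 4.206 L.
That is within the Code Z9 passenger aircraft limit of 5 L.

Yes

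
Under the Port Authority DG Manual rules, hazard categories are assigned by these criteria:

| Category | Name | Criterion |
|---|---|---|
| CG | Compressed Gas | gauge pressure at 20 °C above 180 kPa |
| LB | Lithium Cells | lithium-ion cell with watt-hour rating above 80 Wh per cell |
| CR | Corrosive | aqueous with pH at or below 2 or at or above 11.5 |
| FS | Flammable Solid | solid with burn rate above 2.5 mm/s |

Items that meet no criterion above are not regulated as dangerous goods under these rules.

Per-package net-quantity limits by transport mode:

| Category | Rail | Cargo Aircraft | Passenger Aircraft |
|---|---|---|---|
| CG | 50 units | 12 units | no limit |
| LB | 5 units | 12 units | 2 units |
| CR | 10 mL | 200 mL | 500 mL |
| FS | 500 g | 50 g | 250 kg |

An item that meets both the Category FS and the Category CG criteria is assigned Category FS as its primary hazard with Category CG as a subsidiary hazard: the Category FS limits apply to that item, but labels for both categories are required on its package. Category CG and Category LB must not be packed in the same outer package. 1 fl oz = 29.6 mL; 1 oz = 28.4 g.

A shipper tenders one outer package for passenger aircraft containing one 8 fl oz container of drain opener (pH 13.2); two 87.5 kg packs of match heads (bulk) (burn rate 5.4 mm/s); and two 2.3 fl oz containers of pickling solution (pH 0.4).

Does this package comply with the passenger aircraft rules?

Drain opener: pH 13.2 ≥ 11.5 → Category CR (Corrosive).
With burn rate 5.4 mm/s (> 2.5 mm/s), the match heads (bulk) fall in Category FS.
The pickling solution has pH 0.4, which is ≤ 2, so it is Category CR (Corrosive).
Category FS quantity: two 87.5 kg packs = 175 kg.
175 kg ≤ 250 kg (passenger aircraft limit, Category FS) — within limit.
Category CR net quantity: (one 8 fl oz container = 236.8 mL) + (two 2.3 fl oz containers = 136.16 mL) = 372.96 mL.
372.96 mL is within the passenger aircraft limit of 500 mL for Category CR.
The segregation rule (Category CG with Category LB) does not apply to Category FS with Category CR.
Every hazard category is within its passenger aircraft limit and no segregation rule is violated.

Yes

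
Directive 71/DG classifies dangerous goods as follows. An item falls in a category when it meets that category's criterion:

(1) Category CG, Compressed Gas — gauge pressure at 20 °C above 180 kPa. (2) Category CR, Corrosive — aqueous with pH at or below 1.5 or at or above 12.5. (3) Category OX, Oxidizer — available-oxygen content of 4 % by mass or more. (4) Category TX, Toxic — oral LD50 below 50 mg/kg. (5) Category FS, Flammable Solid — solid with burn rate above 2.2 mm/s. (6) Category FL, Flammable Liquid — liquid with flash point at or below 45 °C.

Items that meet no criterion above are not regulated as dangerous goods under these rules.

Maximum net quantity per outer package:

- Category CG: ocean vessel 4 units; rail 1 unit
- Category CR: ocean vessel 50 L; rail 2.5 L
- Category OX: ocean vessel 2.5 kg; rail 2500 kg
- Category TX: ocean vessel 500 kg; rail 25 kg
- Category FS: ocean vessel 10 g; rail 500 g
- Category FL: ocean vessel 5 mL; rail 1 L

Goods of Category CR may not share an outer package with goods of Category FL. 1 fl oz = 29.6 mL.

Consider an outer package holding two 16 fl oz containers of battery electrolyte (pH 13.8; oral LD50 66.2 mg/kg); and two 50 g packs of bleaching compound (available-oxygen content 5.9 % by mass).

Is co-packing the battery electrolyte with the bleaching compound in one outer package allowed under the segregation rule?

The battery electrolyte has pH 13.8, which is ≥ 12.5, so it is Category CR (Corrosive).
With available-oxygen content 5.9 % by mass (≥ 4 % by mass), the bleaching compound falls in Category OX.
No segregation rule bars Category CR with Category OX.

Yes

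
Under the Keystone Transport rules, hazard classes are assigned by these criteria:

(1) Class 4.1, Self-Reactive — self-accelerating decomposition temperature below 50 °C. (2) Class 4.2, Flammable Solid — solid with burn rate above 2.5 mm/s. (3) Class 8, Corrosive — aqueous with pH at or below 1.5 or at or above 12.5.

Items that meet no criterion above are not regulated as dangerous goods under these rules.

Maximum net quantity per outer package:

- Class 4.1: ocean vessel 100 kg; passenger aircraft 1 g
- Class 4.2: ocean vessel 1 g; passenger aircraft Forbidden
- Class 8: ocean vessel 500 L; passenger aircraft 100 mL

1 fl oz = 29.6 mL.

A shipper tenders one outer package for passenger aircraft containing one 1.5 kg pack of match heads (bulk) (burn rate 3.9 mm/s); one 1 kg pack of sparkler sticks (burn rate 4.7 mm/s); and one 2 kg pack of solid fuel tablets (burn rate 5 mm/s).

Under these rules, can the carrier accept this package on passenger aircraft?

No

The match heads (bulk) have burn rate 3.9 mm/s, which is > 2.5 mm/s, so they are Class 4.2 (Flammable Solid).
With burn rate 4.7 mm/s (> 2.5 mm/s), the sparkler sticks fall in Class 4.2.
Burn rate 5 mm/s meets the Class 4.2 criterion (Flammable Solid), so the solid fuel tablets are Class 4.2.
Class 4.2 net quantity: 1.5 kg + 1 kg + 2 kg = 4.5 kg.
Class 4.2 is Forbidden by passenger aircraft.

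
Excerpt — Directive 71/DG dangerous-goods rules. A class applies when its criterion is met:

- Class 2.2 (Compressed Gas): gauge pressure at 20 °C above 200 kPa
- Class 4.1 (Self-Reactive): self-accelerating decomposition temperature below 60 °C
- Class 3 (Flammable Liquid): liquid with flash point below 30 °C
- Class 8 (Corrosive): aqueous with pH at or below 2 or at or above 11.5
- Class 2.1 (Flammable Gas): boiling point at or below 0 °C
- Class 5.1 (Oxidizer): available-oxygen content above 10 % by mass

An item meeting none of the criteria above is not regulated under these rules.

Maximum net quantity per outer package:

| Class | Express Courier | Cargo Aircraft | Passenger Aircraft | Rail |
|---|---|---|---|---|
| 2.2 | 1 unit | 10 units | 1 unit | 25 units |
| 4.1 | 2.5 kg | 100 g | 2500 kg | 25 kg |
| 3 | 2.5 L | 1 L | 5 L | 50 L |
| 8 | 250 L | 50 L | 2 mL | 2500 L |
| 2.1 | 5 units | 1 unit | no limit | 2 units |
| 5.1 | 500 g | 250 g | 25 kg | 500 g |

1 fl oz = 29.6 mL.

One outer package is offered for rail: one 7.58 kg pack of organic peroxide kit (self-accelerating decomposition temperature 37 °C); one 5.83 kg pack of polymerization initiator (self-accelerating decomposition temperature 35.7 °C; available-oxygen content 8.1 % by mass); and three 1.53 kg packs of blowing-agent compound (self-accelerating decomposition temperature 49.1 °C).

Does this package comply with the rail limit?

Yes

Organic peroxide kit: self-accelerating decomposition temperature 37 °C < 60 °C → Class 4.1 (Self-Reactive).
Self-accelerating decomposition temperature 35.7 °C meets the Class 4.1 criterion (Self-Reactive), so the polymerization initiator is Class 4.1.
Self-accelerating decomposition temperature 49.1 °C meets the Class 4.1 criterion (Self-Reactive), so the blowing-agent compound is Class 4.1.
Class 4.1 net quantity: 7.58 kg + 5.83 kg + (three 1.53 kg packs = 4.59 kg) = 18 kg.
18 kg is within the rail limit of 25 kg for Class 4.1.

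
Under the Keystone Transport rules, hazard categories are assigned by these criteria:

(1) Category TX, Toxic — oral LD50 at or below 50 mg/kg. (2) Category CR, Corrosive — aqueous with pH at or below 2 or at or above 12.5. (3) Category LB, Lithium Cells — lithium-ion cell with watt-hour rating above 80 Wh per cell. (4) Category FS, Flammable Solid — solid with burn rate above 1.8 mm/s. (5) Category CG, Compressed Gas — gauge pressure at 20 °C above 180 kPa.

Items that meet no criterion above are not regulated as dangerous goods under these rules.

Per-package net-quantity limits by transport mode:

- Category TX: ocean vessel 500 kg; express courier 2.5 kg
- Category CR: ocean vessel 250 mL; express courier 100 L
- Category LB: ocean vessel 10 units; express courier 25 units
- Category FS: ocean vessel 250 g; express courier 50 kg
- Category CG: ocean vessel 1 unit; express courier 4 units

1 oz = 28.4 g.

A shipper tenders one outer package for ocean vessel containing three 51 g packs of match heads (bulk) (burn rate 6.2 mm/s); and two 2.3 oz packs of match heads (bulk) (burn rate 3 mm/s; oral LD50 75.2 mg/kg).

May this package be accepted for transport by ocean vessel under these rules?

The match heads (bulk) have burn rate 6.2 mm/s, which is > 1.8 mm/s, so they are Category FS (Flammable Solid).
Burn rate 3 mm/s meets the Category FS criterion (Flammable Solid), so the match heads (bulk) are Category FS.
Total Category FS: (three 51 g packs = 153 g) + (two 2.3 oz packs = 130.64 g) = 283.64 g.
283.64 g exceeds the ocean vessel limit of 250 g for Category FS.

No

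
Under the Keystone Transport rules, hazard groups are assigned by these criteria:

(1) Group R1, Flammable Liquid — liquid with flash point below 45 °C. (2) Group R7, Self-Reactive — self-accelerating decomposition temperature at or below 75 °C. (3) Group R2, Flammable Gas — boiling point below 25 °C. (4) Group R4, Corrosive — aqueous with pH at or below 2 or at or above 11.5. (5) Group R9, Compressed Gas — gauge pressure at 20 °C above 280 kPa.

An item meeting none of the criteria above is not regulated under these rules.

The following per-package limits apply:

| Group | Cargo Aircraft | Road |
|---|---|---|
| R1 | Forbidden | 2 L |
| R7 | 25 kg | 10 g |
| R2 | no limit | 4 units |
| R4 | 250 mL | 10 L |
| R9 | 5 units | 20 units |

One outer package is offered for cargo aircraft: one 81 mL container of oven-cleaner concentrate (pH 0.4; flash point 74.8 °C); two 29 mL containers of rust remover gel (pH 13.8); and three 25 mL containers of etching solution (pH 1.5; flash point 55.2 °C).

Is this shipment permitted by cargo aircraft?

Yes

Oven-cleaner concentrate: pH 0.4 ≤ 2 → Group R4 (Corrosive).
Rust remover gel: pH 13.8 ≥ 11.5 → Group R4 (Corrosive).
pH 1.5 meets the Group R4 criterion (Corrosive), so the etching solution is Group R4.
Group R4 net quantity: 81 mL + (two 29 mL containers = 58 mL) + (three 25 mL containers = 75 mL) = 214 mL.
214 mL ≤ 250 mL (cargo aircraft limit, Group R4) — within limit.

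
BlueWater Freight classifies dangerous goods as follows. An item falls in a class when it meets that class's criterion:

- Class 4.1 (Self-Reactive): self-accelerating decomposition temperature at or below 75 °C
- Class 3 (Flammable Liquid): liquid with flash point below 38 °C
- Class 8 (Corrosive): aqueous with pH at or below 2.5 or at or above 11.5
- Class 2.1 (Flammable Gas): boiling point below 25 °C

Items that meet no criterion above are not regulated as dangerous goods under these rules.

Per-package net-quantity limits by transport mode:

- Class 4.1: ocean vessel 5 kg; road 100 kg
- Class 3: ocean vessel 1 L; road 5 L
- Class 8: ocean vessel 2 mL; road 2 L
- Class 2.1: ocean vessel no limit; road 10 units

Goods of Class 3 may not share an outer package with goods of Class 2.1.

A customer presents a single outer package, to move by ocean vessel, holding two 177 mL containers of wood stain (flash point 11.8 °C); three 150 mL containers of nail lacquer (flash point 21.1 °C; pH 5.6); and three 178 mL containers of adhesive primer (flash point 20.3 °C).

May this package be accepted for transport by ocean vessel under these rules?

No

Flash point 11.8 °C meets the Class 3 criterion (Flammable Liquid), so the wood stain is Class 3.
The nail lacquer has flash point 21.1 °C, which is < 38 °C, so it is Class 3 (Flammable Liquid).
With flash point 20.3 °C (< 38 °C), the adhesive primer falls in Class 3.
Class 3 net quantity: (two 177 mL containers = 354 mL) + (three 150 mL containers = 450 mL) + (three 178 mL containers = 534 mL) = 1.338 L.
1.338 L > 1 L (ocean vessel limit, Class 3) — over the limit.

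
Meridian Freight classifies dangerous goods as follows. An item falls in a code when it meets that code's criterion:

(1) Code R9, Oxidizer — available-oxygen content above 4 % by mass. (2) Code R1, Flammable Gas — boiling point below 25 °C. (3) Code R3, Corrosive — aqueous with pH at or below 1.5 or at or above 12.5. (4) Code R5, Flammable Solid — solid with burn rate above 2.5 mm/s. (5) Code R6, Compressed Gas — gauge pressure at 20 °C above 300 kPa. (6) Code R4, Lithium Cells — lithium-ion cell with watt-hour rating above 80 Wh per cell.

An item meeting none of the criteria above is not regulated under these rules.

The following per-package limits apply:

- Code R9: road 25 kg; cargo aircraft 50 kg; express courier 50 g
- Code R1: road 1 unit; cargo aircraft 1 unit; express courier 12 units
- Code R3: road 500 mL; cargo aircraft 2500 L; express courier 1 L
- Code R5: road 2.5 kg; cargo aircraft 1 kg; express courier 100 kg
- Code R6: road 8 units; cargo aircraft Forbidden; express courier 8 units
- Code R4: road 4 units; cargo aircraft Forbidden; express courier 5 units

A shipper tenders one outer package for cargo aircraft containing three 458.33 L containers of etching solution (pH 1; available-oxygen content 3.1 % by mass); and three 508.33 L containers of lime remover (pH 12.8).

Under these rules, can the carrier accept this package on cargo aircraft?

Etching solution: pH 1 ≤ 1.5 → Code R3 (Corrosive).
With pH 12.8 (≥ 12.5), the lime remover falls in Code R3.
Total Code R3: (three 458.33 L containers = 1374.99 L) + (three 508.33 L containers = 1524.99 L) = 2899.98 L.
That exceeds the Code R3 cargo aircraft limit of 2500 L.

No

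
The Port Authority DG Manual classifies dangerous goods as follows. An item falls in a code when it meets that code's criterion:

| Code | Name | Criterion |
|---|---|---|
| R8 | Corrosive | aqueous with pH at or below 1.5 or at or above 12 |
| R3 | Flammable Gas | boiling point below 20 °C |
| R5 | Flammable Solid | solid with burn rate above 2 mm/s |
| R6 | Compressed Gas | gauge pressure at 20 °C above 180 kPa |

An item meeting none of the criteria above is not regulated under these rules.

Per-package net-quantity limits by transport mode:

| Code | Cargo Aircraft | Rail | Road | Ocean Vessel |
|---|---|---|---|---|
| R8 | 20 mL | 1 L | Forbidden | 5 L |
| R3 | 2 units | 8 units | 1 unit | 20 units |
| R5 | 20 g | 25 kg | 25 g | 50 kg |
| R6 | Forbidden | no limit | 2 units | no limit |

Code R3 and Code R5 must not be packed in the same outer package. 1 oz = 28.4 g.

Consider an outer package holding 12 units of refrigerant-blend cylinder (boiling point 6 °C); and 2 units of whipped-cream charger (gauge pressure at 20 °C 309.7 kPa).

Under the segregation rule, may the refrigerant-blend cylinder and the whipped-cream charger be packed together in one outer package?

With boiling point 6 °C (< 20 °C), the refrigerant-blend cylinder falls in Code R3.
The whipped-cream charger has gauge pressure at 20 °C 309.7 kPa, which is > 180 kPa, so it is Code R6 (Compressed Gas).
No segregation rule bars Code R3 with Code R6.

Yes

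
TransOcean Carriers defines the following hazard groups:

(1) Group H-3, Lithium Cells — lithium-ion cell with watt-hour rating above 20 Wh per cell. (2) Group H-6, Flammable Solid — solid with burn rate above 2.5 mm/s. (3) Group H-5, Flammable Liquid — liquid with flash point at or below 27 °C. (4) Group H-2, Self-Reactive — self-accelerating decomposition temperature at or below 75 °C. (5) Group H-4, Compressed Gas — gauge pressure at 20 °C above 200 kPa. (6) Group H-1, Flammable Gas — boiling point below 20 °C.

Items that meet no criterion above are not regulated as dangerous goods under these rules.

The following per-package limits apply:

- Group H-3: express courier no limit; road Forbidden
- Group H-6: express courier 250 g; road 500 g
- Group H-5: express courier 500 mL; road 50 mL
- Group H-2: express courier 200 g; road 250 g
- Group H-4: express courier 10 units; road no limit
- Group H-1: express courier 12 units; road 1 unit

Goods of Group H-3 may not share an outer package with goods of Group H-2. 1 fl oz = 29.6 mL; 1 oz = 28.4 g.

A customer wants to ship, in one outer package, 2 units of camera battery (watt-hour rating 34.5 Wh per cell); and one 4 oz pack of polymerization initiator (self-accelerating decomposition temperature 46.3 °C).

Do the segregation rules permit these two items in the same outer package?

No

Camera battery: watt-hour rating 34.5 Wh per cell > 20 Wh per cell → Group H-3 (Lithium Cells).
The polymerization initiator has self-accelerating decomposition temperature 46.3 °C, which is ≤ 75 °C, so it is Group H-2 (Self-Reactive).
Group H-3 and Group H-2 may not share an outer package.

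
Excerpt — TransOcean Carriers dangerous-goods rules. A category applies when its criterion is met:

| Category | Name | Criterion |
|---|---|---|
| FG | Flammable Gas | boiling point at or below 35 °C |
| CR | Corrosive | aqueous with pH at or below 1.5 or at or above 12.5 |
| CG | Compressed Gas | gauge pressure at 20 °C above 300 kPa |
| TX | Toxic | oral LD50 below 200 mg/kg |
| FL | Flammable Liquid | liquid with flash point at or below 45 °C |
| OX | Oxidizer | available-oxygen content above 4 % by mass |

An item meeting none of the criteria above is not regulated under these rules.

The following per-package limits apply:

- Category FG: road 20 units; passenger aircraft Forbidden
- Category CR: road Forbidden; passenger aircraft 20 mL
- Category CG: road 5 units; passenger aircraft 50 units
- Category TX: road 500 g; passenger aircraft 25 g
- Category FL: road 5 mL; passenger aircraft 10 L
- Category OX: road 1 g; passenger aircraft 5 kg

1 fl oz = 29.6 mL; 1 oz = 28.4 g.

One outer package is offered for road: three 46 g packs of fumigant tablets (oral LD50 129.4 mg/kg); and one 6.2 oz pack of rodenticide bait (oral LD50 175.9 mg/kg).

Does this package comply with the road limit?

With oral LD50 129.4 mg/kg (< 200 mg/kg), the fumigant tablets fall in Category TX.
With oral LD50 175.9 mg/kg (< 200 mg/kg), the rodenticide bait falls in Category TX.
Total Category TX: (three 46 g packs = 138 g) + (one 6.2 oz pack = 176.08 g) = 314.08 g.
314.08 g is within the road limit of 500 g for Category TX.

Yes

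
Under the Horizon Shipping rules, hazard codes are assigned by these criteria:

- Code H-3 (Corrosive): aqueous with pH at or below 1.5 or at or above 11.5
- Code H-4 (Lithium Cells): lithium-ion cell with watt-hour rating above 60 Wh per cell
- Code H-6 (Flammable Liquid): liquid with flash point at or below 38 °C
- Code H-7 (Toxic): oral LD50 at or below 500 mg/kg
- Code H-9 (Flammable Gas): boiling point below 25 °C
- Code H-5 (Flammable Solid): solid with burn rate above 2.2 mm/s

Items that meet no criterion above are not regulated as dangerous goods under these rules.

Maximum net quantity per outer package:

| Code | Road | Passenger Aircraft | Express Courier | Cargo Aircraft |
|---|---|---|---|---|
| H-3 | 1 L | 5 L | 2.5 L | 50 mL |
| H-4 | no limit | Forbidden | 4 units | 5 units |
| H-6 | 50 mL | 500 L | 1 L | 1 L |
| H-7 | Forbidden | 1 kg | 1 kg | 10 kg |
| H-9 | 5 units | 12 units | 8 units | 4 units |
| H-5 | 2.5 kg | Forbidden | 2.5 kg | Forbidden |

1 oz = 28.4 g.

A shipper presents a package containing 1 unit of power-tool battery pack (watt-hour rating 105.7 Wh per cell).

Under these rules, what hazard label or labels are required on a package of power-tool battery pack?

Code H-4

Watt-hour rating 105.7 Wh per cell meets the Code H-4 criterion (Lithium Cells), so the power-tool battery pack is Code H-4.
Only the Code H-4 label is required.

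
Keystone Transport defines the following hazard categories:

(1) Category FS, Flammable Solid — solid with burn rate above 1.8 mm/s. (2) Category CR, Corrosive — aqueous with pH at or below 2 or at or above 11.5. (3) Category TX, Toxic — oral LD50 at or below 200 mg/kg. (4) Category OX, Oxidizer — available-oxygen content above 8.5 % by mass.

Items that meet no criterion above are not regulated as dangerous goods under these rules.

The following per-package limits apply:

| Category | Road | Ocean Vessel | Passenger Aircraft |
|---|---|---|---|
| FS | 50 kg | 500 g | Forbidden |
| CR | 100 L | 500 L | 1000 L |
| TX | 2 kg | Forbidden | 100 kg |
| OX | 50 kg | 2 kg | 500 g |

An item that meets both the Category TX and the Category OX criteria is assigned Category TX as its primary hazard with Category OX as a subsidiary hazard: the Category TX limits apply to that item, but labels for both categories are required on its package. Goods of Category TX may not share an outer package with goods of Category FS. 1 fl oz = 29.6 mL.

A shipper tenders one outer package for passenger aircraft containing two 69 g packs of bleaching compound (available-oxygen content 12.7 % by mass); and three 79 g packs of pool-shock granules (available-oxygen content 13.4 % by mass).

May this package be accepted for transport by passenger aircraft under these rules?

Yes

Available-oxygen content 12.7 % by mass meets the Category OX criterion (Oxidizer), so the bleaching compound is Category OX.
The pool-shock granules have available-oxygen content 13.4 % by mass, which is > 8.5 % by mass, so they are Category OX (Oxidizer).
Total Category OX: (two 69 g packs = 138 g) + (three 79 g packs = 237 g) = 375 g.
375 g is within the passenger aircraft limit of 500 g for Category OX.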